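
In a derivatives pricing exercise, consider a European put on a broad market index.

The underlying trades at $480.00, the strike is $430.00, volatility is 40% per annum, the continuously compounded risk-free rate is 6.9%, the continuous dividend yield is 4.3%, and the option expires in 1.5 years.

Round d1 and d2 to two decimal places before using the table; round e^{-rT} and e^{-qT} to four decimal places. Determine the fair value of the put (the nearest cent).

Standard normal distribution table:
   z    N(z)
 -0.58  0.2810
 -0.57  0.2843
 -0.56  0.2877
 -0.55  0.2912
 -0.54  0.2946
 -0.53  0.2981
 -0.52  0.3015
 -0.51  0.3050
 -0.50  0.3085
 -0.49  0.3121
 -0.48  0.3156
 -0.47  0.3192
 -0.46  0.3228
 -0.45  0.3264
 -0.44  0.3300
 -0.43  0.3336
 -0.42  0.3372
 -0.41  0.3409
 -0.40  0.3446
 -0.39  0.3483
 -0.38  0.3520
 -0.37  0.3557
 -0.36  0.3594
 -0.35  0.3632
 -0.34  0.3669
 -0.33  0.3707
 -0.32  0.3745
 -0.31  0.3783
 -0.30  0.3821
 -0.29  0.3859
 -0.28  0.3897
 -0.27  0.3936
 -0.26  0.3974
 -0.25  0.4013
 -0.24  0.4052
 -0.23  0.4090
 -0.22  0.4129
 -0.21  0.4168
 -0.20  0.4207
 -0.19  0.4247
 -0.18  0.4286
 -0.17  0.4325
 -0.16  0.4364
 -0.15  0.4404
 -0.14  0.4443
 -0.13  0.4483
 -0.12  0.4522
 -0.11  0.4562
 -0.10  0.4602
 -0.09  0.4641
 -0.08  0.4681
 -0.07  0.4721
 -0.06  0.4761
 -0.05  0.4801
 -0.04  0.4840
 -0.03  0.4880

$53.56

T = 1.5;  σ√T = 0.4899
d₁ = [ln(480/430) + (0.069 − 0.043 + 0.4²/2)·1.5] / 0.4899 = [0.1100 + 0.1590] / 0.4899 = 0.5491 ⇒ 0.55
d₂ = d₁ − σ√T = 0.5491 − 0.4899 = 0.0592 ⇒ 0.06
e^(−qT) = e^(−0.043·1.5) = 0.9375;  e^(−rT) = e^(−0.069·1.5) = 0.9017
P = 430·0.9017·N(-0.06) − 480·0.9375·N(-0.55) = 430·0.9017·0.4761 − 480·0.9375·0.2912 = 184.5987 − 131.0400 = 53.5587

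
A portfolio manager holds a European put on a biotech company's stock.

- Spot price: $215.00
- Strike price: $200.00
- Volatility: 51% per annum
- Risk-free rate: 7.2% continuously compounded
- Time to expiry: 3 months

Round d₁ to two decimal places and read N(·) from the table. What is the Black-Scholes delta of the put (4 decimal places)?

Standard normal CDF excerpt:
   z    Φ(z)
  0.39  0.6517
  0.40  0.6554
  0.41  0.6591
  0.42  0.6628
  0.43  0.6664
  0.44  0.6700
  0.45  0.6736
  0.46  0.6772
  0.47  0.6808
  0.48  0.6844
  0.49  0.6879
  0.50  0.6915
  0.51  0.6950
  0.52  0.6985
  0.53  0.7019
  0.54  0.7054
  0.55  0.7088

σ√T = 0.51 × 0.5000 = 0.2550
ln(S/K) + (r + σ²/2)T = ln(215/200) + (0.072 + 0.51²/2)·0.25 = 0.0723 + 0.0505 = 0.1228
d₁ = 0.1228 / 0.2550 = 0.4817 ⇒ 0.48
N(d₁) = N(0.48) = 0.6844
Δ_put = N(d₁) − 1 = 0.6844 − 1 = -0.3156

-0.3156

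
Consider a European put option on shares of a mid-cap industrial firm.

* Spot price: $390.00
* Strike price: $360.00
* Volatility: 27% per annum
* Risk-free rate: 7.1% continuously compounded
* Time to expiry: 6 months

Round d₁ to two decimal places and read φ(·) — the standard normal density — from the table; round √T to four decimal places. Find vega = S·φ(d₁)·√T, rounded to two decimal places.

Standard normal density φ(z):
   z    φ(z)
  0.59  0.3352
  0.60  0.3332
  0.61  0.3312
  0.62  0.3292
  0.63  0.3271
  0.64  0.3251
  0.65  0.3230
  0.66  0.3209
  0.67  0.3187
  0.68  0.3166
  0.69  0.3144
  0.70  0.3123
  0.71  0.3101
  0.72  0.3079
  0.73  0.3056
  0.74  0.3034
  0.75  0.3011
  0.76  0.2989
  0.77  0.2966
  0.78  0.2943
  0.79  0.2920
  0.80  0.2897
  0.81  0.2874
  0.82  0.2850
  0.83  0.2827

T = 0.5;  σ√T = 0.1909
d₁ = [ln(390/360) + (0.071 + 0.27²/2)·0.5] / 0.1909 = [0.0800 + 0.0537] / 0.1909 = 0.7007 ≈ 0.70
√T = √0.5 = 0.7071
φ(d₁) = φ(0.70) = 0.3123
vega = S·φ(d₁)·√T = 390·0.3123·0.7071 = 86.1227
(The call has the same vega.)

86.12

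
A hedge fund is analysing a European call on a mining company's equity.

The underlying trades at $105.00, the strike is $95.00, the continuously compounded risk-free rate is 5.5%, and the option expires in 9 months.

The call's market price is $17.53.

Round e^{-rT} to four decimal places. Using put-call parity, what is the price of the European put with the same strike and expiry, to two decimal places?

$3.69

exp(−rT) = exp(−0.055·0.75) = 0.9596
Put-call parity: C − P = S − K·e^(−rT) = 105 − 95·0.9596 = 105 − 91.1620 = 13.8380
P = C − (C − P) = 17.53 − (13.8380) = 3.6920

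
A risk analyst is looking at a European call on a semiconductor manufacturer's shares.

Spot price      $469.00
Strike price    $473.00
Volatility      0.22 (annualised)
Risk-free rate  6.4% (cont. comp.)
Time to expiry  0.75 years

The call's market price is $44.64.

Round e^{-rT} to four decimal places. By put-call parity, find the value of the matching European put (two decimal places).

$26.46

e^(−rT) = e^(−0.064·0.75) = 0.9531
Put-call parity: C − P = S − K·e^(−rT) = 469 − 473·0.9531 = 469 − 450.8163 = 18.1837
P = C − (C − P) = 44.64 − (18.1837) = 26.4563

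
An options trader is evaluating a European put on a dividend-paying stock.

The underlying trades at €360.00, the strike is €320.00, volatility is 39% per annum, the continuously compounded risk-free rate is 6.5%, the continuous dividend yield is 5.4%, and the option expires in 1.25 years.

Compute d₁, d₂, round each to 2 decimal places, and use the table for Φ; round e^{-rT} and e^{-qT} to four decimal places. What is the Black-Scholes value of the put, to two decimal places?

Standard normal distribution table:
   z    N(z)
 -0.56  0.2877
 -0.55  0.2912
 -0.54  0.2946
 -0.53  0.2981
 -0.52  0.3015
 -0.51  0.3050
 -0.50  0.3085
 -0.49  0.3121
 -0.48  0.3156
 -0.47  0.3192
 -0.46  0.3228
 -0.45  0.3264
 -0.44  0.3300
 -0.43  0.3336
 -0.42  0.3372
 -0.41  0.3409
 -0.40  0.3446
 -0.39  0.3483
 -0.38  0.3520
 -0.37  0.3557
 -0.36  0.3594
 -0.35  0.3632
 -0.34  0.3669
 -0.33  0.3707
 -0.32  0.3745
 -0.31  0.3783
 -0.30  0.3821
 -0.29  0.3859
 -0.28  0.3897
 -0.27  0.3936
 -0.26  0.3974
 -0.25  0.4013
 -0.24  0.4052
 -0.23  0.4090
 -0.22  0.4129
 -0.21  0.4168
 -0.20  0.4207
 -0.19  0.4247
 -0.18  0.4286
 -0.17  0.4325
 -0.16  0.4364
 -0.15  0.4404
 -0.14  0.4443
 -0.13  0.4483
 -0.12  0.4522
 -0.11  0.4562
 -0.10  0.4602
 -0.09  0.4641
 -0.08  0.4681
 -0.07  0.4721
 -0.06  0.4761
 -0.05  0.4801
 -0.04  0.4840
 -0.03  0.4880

€36.66

T = 1.25;  σ√T = 0.4360
d₁ = [ln(360/320) + (0.065 − 0.054 + 0.39²/2)·1.25] / 0.4360 = [0.1178 + 0.1088] / 0.4360 = 0.5197 ≈ 0.52
d₂ = d₁ − σ√T = 0.5197 − 0.4360 = 0.0836 ≈ 0.08
e^(−qT) = e^(−0.054·1.25) = 0.9347;  e^(−rT) = e^(−0.065·1.25) = 0.9220
N(−d₂) = N(-0.08) = 0.4681;  N(−d₁) = N(-0.52) = 0.3015
P = 320·0.9220·0.4681 − 360·0.9347·0.3015 = 138.1082 − 101.4523 = 36.6559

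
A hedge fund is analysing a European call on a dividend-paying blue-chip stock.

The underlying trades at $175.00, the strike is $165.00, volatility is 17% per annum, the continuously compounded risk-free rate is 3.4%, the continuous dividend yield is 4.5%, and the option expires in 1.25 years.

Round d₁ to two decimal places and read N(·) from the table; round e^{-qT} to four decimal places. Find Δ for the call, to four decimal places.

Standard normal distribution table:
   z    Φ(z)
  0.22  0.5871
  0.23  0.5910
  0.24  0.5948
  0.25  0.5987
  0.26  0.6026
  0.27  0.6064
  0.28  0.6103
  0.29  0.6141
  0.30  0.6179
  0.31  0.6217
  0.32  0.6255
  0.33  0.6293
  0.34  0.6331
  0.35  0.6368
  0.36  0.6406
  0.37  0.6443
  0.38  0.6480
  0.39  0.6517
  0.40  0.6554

T = 1.25;  σ√T = 0.1901
d₁ = [ln(175/165) + (0.034 − 0.045 + ½·0.17²)·1.25] / (σ√T) = (0.0588 + 0.0043) / 0.1901 = 0.3323 ⇒ 0.33
N(d₁) = N(0.33) = 0.6293
Δ_call = e^(−qT)·N(d₁) = 0.9453·0.6293 = 0.5949

0.5949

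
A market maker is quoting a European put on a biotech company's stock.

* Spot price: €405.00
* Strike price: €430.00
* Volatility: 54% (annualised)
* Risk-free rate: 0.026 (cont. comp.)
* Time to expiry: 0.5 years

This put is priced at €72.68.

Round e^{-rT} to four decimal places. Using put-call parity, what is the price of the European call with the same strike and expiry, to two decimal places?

e^(−rT) = e^(−0.026·0.5) = 0.9871
Put-call parity: C − P = S − K·e^(−rT) = 405 − 430·0.9871 = 405 − 424.4530 = -19.4530
C = P + (C − P) = 72.68 + (-19.4530) = 53.2270

€53.23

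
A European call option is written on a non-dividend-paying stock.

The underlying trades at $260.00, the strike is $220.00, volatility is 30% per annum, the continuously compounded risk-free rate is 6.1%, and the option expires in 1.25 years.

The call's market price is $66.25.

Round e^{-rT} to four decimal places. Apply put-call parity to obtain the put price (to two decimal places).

exp(−rT) = exp(−0.061·1.25) = 0.9266
Put-call parity: C − P = S − K·e^(−rT) = 260 − 220·0.9266 = 260 − 203.8520 = 56.1480
P = C − (C − P) = 66.25 − (56.1480) = 10.1020

$10.10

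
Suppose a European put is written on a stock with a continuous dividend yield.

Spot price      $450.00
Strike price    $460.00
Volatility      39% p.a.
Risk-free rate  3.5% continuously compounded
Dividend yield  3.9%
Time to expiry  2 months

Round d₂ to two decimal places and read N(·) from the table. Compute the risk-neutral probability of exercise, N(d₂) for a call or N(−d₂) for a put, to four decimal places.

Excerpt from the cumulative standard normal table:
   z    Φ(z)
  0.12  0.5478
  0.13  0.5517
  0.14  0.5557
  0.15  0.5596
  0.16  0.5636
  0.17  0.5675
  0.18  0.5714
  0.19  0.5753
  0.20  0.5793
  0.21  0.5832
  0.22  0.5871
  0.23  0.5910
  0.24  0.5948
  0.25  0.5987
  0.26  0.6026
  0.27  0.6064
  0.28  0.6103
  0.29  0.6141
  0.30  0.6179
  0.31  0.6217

0.5871

σ√T = 0.39 × 0.4082 = 0.1592
d₁ = [ln(450/460) + (0.035 − 0.039 + 0.39²/2)·0.1667] / 0.1592 = [-0.0220 + 0.0120] / 0.1592 = -0.0626 → -0.06
d₂ = d₁ − σ√T = -0.0626 − 0.1592 = -0.2218 → -0.22
Pr(exercise) under Q = N(−d₂) = N(0.22) = 0.5871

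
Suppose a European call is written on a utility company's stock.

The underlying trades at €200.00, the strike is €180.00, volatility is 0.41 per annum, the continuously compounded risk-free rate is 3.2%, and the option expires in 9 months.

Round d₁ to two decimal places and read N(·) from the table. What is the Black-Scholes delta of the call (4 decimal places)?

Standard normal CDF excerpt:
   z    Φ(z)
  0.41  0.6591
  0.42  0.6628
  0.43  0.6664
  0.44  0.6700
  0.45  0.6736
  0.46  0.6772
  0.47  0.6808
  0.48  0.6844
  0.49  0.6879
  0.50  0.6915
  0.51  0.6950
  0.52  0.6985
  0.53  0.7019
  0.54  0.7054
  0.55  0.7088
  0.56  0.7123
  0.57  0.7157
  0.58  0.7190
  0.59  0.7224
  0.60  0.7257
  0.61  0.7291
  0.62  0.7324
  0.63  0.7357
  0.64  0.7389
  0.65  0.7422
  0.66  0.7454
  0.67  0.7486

σ√T = 0.41·√0.75 = 0.3551
d₁ = [ln(200/180) + (0.032 + 0.41²/2)·0.75] / 0.3551 = [0.1054 + 0.0870] / 0.3551 = 0.5419 ≈ 0.54
N(d₁) = N(0.54) = 0.7054
Δ_call = N(d₁) = 0.7054

0.7054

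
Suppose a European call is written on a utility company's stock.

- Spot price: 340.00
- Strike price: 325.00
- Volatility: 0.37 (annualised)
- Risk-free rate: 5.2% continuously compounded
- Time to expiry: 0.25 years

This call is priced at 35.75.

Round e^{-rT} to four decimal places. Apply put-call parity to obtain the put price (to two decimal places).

exp(−rT) = exp(−0.052·0.25) = 0.9871
Put-call parity: C − P = S − K·e^(−rT) = 340 − 325·0.9871 = 340 − 320.8075 = 19.1925
P = C − (C − P) = 35.75 − (19.1925) = 16.5575

16.56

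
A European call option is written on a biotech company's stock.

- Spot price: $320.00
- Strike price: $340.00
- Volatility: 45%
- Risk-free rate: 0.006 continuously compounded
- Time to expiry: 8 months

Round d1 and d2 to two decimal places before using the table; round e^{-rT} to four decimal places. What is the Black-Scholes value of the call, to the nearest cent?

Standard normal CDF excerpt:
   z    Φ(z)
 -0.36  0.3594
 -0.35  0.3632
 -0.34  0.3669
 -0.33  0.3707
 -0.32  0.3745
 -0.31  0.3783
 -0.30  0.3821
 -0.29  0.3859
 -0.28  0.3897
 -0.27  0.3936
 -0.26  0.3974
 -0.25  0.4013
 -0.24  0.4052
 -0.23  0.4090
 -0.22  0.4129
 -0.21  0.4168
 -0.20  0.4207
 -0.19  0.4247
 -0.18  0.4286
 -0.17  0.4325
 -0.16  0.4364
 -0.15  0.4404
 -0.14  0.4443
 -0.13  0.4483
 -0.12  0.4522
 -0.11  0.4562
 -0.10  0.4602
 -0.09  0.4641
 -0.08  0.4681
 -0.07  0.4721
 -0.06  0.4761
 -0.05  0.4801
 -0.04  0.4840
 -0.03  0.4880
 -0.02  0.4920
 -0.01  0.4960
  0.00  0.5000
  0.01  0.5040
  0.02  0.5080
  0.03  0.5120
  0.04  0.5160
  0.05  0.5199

T = 0.6667;  σ√T = 0.3674
d₁ = [ln(320/340) + (0.006 + 0.45²/2)·0.6667] / 0.3674 = [-0.0606 + 0.0715] / 0.3674 = 0.0296 → 0.03
d₂ = d₁ − σ√T = 0.0296 − 0.3674 = -0.3378 → -0.34
e^(−rT) = e^(−0.006·0.6667) = 0.9960
C = 320·N(0.03) − 340·0.9960·N(-0.34) = 320·0.5120 − 340·0.9960·0.3669 = 163.8400 − 124.2470 = 39.5930

$39.59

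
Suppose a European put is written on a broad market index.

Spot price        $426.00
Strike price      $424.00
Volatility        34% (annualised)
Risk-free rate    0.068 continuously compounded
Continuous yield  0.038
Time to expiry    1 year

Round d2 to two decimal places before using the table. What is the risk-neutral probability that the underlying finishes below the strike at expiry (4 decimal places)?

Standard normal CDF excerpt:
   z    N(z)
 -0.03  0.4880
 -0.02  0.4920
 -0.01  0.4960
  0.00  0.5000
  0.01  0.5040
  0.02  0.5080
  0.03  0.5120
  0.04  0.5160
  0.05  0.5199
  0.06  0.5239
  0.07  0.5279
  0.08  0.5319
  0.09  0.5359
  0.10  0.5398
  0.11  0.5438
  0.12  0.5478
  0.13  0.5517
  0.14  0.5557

σ√T = 0.34·√1 = 0.3400
d₁ = [ln(426/424) + (0.068 − 0.038 + 0.34²/2)·1] / 0.3400 = [0.0047 + 0.0878] / 0.3400 = 0.2721 which rounds to 0.27
d₂ = d₁ − σ√T = 0.2721 − 0.3400 = -0.0679 which rounds to -0.07
Pr(exercise) under Q = N(−d₂) = N(0.07) = 0.5279

0.5279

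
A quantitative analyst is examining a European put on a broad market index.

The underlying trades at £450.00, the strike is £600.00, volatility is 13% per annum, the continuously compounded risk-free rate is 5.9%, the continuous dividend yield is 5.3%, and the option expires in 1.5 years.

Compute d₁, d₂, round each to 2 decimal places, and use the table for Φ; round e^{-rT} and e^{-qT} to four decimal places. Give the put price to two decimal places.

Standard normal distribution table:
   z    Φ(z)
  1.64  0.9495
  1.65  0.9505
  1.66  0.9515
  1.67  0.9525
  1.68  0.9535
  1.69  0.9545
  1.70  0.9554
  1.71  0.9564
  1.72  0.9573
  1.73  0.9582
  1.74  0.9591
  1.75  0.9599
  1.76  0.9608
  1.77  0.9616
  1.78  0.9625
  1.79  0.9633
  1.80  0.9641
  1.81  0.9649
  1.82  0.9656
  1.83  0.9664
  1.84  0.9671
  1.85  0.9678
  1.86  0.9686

σ√T = 0.13·√1.5 = 0.1592
ln(S/K) + (r − q + σ²/2)T = ln(450/600) + (0.059 − 0.053 + 0.13²/2)·1.5 = -0.2877 + 0.0217 = -0.2660
d₁ = -0.2660 / 0.1592 = -1.6707 → -1.67
d₂ = d₁ − σ√T = -1.6707 − 0.1592 = -1.8299 → -1.83
exp(−qT) = exp(−0.053·1.5) = 0.9236;  exp(−rT) = exp(−0.059·1.5) = 0.9153
N(−d₂) = N(1.83) = 0.9664;  N(−d₁) = N(1.67) = 0.9525
P = 600·0.9153·0.9664 − 450·0.9236·0.9525 = 530.7276 − 395.8781 = 134.8495

£134.85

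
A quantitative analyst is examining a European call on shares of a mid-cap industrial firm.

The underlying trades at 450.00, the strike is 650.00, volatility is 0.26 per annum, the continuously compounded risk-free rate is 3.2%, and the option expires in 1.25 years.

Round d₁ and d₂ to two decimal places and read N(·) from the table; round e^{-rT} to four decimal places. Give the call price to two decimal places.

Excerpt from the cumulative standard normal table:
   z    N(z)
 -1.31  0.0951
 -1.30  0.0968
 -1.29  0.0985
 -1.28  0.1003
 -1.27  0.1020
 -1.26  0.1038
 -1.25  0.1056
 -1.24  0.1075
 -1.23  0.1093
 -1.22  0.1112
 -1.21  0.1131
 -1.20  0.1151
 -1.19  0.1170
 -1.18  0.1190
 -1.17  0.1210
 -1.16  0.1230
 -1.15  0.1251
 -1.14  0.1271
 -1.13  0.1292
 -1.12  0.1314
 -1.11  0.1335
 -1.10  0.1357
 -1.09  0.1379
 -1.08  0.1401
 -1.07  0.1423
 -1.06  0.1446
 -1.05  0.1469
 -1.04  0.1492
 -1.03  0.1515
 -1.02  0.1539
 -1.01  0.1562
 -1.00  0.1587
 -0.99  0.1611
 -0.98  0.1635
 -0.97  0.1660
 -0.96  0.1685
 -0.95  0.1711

9.87

T = 1.25;  σ√T = 0.2907
d₁ = [ln(450/650) + (0.032 + 0.26²/2)·1.25] / 0.2907 = [-0.3677 + 0.0822] / 0.2907 = -0.9821 ⇒ -0.98
d₂ = d₁ − σ√T = -0.9821 − 0.2907 = -1.2728 ⇒ -1.27
exp(−rT) = exp(−0.032·1.25) = 0.9608
C = 450·N(-0.98) − 650·0.9608·N(-1.27) = 450·0.1635 − 650·0.9608·0.1020 = 73.5750 − 63.7010 = 9.8740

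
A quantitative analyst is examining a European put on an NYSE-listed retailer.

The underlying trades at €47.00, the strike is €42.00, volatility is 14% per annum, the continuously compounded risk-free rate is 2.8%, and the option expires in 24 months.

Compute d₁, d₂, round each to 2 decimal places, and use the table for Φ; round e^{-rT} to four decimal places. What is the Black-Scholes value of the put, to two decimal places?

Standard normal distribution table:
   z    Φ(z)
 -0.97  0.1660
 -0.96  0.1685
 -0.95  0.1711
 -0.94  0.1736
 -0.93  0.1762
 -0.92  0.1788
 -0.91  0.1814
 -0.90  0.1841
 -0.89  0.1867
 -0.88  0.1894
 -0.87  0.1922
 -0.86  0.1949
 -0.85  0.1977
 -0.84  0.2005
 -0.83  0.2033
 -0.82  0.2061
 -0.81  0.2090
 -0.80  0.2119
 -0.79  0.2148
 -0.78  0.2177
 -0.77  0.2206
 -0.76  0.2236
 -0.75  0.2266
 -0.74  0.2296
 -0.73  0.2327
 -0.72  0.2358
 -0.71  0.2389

σ√T = 0.14·√2 = 0.1980
d₁ = [ln(47/42) + (0.028 + 0.14²/2)·2] / 0.1980 = [0.1125 + 0.0756] / 0.1980 = 0.9499 ≈ 0.95
d₂ = d₁ − σ√T = 0.9499 − 0.1980 = 0.7519 ≈ 0.75
exp(−rT) = exp(−0.028·2) = 0.9455
P = 42·0.9455·N(-0.75) − 47·N(-0.95) = 42·0.9455·0.2266 − 47·0.1711 = 8.9985 − 8.0417 = 0.9568

€0.96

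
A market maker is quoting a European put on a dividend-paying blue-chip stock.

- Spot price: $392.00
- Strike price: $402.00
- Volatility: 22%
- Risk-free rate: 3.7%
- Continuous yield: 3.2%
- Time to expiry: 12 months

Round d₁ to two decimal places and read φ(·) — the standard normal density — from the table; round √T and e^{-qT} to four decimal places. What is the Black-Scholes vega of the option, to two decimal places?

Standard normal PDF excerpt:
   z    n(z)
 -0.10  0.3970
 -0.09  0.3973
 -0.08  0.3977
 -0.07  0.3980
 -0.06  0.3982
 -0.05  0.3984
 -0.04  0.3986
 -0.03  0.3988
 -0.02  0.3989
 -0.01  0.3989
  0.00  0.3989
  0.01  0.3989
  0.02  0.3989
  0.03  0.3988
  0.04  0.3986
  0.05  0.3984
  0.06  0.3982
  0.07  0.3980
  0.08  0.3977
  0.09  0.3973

151.44

σ√T = 0.22 × 1.0000 = 0.2200
d₁ = [ln(392/402) + (0.037 − 0.032 + ½·0.22²)·1] / (σ√T) = (-0.0252 + 0.0292) / 0.2200 = 0.0182 → 0.02
√T = √1 = 1.0000
φ(d₁) = φ(0.02) = 0.3989
e^(−qT) = e^(−0.032·1) = 0.9685
vega = S·e^(−qT)·φ(d₁)·√T = 392·0.9685·0.3989·1.0000 = 151.4432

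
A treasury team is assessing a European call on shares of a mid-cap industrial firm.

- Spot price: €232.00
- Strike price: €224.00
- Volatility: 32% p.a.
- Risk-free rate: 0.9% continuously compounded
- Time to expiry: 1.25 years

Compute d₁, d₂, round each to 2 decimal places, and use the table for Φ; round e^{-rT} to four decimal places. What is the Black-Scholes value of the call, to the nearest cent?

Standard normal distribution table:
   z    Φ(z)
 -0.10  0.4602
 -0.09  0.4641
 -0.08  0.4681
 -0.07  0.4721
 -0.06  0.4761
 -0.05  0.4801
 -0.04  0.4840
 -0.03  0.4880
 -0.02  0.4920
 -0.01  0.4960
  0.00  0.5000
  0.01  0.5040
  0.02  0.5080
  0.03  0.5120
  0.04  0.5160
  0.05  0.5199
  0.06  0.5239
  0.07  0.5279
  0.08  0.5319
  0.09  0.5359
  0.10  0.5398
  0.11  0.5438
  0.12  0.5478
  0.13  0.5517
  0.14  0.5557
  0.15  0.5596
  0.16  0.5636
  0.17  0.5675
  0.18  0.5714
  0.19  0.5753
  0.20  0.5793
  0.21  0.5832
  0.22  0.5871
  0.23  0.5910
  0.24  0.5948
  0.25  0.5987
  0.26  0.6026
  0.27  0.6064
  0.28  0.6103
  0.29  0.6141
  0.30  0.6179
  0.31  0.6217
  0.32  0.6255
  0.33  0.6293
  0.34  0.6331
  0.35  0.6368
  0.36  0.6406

€37.90

σ√T = 0.32·√1.25 = 0.3578
d₁ = [ln(232/224) + (0.009 + 0.32²/2)·1.25] / 0.3578 = [0.0351 + 0.0753] / 0.3578 = 0.3084 ⇒ 0.31
d₂ = d₁ − σ√T = 0.3084 − 0.3578 = -0.0494 ⇒ -0.05
e^(−rT) = e^(−0.009·1.25) = 0.9888
N(d₁) = N(0.31) = 0.6217;  N(d₂) = N(-0.05) = 0.4801
C = 232·0.6217 − 224·0.9888·0.4801 = 144.2344 − 106.3379 = 37.8965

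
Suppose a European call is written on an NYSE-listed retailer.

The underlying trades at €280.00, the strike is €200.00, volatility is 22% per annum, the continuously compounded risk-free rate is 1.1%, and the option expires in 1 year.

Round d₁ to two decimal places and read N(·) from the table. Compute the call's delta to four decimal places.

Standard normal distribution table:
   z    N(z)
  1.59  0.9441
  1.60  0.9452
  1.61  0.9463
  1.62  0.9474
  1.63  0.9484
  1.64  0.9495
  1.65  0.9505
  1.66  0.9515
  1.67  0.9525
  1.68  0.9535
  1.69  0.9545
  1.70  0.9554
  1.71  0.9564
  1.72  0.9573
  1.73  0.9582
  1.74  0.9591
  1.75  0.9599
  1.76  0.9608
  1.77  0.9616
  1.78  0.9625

0.9545

σ√T = 0.22 × 1.0000 = 0.2200
d₁ = [ln(280/200) + (0.011 + ½·0.22²)·1] / (σ√T) = (0.3365 + 0.0352) / 0.2200 = 1.6894 → 1.69
N(d₁) = N(1.69) = 0.9545
Δ_call = N(d₁) = 0.9545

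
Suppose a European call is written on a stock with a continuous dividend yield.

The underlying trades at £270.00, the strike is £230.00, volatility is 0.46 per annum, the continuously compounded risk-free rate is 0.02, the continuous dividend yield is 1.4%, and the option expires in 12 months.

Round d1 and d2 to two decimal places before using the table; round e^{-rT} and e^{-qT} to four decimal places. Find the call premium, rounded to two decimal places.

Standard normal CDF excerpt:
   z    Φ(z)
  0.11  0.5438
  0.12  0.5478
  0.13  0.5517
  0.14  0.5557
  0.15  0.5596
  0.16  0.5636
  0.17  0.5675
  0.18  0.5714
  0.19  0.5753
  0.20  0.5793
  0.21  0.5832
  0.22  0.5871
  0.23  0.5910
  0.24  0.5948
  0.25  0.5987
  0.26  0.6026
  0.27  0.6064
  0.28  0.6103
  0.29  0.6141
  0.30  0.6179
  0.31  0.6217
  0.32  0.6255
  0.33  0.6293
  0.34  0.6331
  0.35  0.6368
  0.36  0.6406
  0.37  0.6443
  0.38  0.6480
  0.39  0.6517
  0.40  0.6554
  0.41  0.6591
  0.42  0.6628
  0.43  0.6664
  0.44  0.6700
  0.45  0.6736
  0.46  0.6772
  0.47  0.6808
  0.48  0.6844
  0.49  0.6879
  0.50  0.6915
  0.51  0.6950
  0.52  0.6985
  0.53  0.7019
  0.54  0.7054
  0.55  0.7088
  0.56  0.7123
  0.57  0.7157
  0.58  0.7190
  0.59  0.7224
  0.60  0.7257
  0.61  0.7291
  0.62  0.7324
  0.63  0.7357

T = 1;  σ√T = 0.4600
d₁ = [ln(270/230) + (0.02 − 0.014 + 0.46²/2)·1] / 0.4600 = [0.1603 + 0.1118] / 0.4600 = 0.5916 ⇒ 0.59
d₂ = d₁ − σ√T = 0.5916 − 0.4600 = 0.1316 ⇒ 0.13
exp(−qT) = exp(−0.014·1) = 0.9861;  exp(−rT) = exp(−0.02·1) = 0.9802
N(d₁) = N(0.59) = 0.7224;  N(d₂) = N(0.13) = 0.5517
C = 270·0.9861·0.7224 − 230·0.9802·0.5517 = 192.3368 − 124.3786 = 67.9583

£67.96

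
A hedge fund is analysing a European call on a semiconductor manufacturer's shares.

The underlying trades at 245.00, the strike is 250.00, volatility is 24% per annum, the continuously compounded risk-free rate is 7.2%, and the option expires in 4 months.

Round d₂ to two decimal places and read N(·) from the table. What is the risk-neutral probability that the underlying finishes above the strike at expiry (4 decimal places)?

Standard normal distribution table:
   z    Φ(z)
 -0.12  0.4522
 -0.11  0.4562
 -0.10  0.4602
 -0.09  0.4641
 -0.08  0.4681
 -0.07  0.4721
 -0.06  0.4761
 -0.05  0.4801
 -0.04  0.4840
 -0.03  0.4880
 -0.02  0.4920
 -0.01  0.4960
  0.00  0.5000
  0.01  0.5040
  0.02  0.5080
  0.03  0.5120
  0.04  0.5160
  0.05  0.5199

σ√T = 0.24 × 0.5774 = 0.1386
d₁ = [ln(245/250) + (0.072 + ½·0.24²)·0.3333] / (σ√T) = (-0.0202 + 0.0336) / 0.1386 = 0.0967 → 0.10
d₂ = 0.0967 − 0.1386 = -0.0419 → -0.04
Risk-neutral Pr[S_T > K] = N(d₂) = N(-0.04) = 0.4840

0.4840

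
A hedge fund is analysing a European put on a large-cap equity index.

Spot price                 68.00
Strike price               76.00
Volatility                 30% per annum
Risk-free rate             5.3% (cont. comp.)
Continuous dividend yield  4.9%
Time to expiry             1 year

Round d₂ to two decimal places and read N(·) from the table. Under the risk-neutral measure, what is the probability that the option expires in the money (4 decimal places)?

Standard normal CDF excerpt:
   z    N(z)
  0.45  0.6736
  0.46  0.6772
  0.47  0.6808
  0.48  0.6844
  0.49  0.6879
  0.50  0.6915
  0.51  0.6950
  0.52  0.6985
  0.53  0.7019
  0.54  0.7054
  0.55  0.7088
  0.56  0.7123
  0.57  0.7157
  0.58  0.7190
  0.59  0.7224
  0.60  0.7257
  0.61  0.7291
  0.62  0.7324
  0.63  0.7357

σ√T = 0.3·√1 = 0.3000
ln(S/K) + (r − q + σ²/2)T = ln(68/76) + (0.053 − 0.049 + 0.3²/2)·1 = -0.1112 + 0.0490 = -0.0622
d₁ = -0.0622 / 0.3000 = -0.2074 which rounds to -0.21
d₂ = d₁ − σ√T = -0.2074 − 0.3000 = -0.5074 which rounds to -0.51
Pr(exercise) under Q = N(−d₂) = N(0.51) = 0.6950

0.6950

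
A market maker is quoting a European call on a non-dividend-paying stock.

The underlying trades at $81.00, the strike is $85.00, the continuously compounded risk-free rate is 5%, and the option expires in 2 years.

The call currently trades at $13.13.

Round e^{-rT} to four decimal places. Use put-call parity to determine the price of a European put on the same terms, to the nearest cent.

e^(−rT) = e^(−0.05·2) = 0.9048
Put-call parity: C − P = S − K·e^(−rT) = 81 − 85·0.9048 = 81 − 76.9080 = 4.0920
P = C − (C − P) = 13.13 − (4.0920) = 9.0380

$9.04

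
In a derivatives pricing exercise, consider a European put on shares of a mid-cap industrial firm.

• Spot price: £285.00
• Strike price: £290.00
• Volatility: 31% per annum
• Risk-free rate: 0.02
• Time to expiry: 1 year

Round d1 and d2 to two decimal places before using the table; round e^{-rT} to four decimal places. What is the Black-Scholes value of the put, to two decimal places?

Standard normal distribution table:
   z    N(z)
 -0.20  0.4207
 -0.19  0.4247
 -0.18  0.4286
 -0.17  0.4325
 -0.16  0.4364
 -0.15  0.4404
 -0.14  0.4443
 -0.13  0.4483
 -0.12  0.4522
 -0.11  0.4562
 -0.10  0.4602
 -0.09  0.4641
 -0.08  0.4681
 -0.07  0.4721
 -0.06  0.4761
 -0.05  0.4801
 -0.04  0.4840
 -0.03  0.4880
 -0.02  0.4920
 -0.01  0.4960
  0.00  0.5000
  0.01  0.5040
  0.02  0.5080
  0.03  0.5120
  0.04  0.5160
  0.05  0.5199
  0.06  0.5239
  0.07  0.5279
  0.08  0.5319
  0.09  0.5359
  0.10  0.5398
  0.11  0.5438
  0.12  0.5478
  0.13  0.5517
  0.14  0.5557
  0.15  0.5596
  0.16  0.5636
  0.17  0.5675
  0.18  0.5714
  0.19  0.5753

£34.70

T = 1;  σ√T = 0.3100
ln(S/K) + (r + σ²/2)T = ln(285/290) + (0.02 + 0.31²/2)·1 = -0.0174 + 0.0680 = 0.0507
d₁ = 0.0507 / 0.3100 = 0.1634 which rounds to 0.16
d₂ = d₁ − σ√T = 0.1634 − 0.3100 = -0.1466 which rounds to -0.15
exp(−rT) = exp(−0.02·1) = 0.9802
P = 290·0.9802·N(0.15) − 285·N(-0.16) = 290·0.9802·0.5596 − 285·0.4364 = 159.0708 − 124.3740 = 34.6968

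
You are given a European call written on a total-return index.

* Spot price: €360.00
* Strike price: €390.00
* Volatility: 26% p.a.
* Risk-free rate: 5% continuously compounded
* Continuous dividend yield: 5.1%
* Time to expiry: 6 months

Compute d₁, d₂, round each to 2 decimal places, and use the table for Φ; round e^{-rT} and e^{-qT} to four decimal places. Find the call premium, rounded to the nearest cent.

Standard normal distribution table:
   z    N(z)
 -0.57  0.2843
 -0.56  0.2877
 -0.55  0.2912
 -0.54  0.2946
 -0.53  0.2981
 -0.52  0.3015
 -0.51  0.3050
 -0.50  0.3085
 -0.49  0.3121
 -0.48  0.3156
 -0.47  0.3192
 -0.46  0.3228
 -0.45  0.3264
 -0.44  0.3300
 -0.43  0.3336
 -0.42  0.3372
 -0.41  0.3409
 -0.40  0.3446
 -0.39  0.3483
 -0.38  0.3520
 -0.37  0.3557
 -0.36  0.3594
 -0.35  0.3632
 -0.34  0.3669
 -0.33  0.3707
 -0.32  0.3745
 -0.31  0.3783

σ√T = 0.26 × 0.7071 = 0.1838
d₁ = [ln(360/390) + (0.05 − 0.051 + 0.26²/2)·0.5] / 0.1838 = [-0.0800 + 0.0164] / 0.1838 = -0.3462 which rounds to -0.35
d₂ = d₁ − σ√T = -0.3462 − 0.1838 = -0.5300 which rounds to -0.53
exp(−qT) = exp(−0.051·0.5) = 0.9748;  exp(−rT) = exp(−0.05·0.5) = 0.9753
C = 360·0.9748·N(-0.35) − 390·0.9753·N(-0.53) = 360·0.9748·0.3632 − 390·0.9753·0.2981 = 127.4570 − 113.3874 = 14.0696

€14.07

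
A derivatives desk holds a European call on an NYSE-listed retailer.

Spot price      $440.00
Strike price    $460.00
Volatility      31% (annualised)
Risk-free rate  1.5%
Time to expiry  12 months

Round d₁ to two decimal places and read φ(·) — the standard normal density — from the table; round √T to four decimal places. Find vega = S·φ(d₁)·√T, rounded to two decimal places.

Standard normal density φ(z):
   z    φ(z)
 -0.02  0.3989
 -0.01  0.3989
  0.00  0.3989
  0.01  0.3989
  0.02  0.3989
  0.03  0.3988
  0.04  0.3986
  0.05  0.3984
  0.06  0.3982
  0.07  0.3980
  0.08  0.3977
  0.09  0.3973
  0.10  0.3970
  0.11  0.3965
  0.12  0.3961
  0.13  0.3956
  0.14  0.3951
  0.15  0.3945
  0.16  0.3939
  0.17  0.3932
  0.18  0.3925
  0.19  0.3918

175.21

σ√T = 0.31 × 1.0000 = 0.3100
d₁ = [ln(440/460) + (0.015 + ½·0.31²)·1] / (σ√T) = (-0.0445 + 0.0630) / 0.3100 = 0.0600 → 0.06
√T = √1 = 1.0000
φ(d₁) = φ(0.06) = 0.3982
vega = S·φ(d₁)·√T = 440·0.3982·1.0000 = 175.2080
(The put has the same vega.)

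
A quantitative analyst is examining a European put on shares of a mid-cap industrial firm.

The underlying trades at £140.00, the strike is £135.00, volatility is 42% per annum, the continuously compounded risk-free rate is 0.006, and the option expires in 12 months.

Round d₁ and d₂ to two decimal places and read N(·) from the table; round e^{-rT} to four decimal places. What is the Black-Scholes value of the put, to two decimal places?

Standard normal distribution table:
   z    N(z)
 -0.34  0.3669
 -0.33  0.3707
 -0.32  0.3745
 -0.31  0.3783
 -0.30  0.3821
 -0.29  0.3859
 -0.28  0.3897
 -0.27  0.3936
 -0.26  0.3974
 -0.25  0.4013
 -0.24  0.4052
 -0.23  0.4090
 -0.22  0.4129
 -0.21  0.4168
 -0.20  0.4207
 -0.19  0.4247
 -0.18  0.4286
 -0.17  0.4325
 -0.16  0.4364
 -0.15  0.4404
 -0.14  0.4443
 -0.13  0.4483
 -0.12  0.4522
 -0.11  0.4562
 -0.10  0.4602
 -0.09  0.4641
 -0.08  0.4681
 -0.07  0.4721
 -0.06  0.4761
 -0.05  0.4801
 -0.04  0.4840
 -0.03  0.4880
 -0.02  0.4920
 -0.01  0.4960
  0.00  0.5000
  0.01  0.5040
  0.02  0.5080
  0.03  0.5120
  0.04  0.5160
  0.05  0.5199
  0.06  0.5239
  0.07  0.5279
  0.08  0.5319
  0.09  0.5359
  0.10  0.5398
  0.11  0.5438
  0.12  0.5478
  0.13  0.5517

σ√T = 0.42·√1 = 0.4200
ln(S/K) + (r + σ²/2)T = ln(140/135) + (0.006 + 0.42²/2)·1 = 0.0364 + 0.0942 = 0.1306
d₁ = 0.1306 / 0.4200 = 0.3109 which rounds to 0.31
d₂ = d₁ − σ√T = 0.3109 − 0.4200 = -0.1091 which rounds to -0.11
e^(−rT) = e^(−0.006·1) = 0.9940
N(−d₂) = N(0.11) = 0.5438;  N(−d₁) = N(-0.31) = 0.3783
P = 135·0.9940·0.5438 − 140·0.3783 = 72.9725 − 52.9620 = 20.0105

£20.01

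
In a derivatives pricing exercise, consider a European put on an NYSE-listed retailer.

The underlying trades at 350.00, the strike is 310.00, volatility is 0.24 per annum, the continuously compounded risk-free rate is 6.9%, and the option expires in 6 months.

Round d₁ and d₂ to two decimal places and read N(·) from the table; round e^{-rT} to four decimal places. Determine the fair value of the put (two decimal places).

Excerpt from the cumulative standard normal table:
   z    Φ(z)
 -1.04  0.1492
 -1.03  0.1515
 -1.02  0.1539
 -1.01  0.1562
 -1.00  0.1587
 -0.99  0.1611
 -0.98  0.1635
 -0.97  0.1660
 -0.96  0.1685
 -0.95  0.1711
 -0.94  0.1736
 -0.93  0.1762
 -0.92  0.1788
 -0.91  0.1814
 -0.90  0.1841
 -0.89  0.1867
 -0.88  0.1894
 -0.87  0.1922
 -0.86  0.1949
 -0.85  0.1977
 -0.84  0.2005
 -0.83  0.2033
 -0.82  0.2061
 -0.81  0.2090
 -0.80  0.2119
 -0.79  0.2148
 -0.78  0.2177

σ√T = 0.24·√0.5 = 0.1697
d₁ = [ln(350/310) + (0.069 + ½·0.24²)·0.5] / (σ√T) = (0.1214 + 0.0489) / 0.1697 = 1.0033 ⇒ 1.00
d₂ = 1.0033 − 0.1697 = 0.8336 ⇒ 0.83
e^(−rT) = e^(−0.069·0.5) = 0.9661
P = 310·0.9661·N(-0.83) − 350·N(-1.00) = 310·0.9661·0.2033 − 350·0.1587 = 60.8865 − 55.5450 = 5.3415

5.34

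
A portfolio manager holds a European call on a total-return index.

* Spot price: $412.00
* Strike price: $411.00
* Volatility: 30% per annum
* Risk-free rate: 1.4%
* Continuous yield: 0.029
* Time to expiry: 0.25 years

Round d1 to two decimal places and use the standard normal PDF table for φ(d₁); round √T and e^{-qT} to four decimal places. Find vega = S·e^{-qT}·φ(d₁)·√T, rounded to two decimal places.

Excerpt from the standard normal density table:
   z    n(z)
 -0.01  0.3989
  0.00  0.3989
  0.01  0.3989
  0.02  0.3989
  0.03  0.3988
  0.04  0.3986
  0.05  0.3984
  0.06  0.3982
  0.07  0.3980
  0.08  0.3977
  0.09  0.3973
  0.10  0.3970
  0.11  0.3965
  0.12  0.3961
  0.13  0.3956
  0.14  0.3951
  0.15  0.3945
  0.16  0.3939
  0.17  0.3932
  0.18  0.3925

σ√T = 0.3·√0.25 = 0.1500
d₁ = [ln(412/411) + (0.014 − 0.029 + ½·0.3²)·0.25] / (σ√T) = (0.0024 + 0.0075) / 0.1500 = 0.0662 ⇒ 0.07
√T = √0.25 = 0.5000
φ(d₁) = φ(0.07) = 0.3980
exp(−qT) = exp(−0.029·0.25) = 0.9928
vega = S·exp(−qT)·φ(d₁)·√T = 412·0.9928·0.3980·0.5000 = 81.3977

81.40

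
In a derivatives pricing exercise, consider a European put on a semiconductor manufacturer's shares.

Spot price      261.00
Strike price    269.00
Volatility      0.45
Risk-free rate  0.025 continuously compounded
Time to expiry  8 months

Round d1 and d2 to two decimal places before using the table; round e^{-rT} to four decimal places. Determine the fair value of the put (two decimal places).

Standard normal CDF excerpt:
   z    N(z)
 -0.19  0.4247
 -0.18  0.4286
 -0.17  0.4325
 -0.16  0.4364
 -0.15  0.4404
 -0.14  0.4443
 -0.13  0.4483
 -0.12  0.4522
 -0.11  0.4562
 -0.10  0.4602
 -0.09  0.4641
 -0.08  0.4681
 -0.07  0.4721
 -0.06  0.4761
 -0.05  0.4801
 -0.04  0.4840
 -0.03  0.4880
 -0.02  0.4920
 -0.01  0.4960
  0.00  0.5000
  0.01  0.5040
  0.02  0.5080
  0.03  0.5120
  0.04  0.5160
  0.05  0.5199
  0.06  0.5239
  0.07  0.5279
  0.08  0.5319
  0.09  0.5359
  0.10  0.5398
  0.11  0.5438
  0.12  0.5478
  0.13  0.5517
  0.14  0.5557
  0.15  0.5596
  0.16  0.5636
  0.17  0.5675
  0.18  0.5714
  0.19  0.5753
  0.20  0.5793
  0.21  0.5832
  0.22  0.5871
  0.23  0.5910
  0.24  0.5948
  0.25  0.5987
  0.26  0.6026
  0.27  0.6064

T = 0.6667;  σ√T = 0.3674
ln(S/K) + (r + σ²/2)T = ln(261/269) + (0.025 + 0.45²/2)·0.6667 = -0.0302 + 0.0842 = 0.0540
d₁ = 0.0540 / 0.3674 = 0.1469 ≈ 0.15
d₂ = d₁ − σ√T = 0.1469 − 0.3674 = -0.2205 ≈ -0.22
exp(−rT) = exp(−0.025·0.6667) = 0.9835
N(−d₂) = N(0.22) = 0.5871;  N(−d₁) = N(-0.15) = 0.4404
P = 269·0.9835·0.5871 − 261·0.4404 = 155.3241 − 114.9444 = 40.3797

40.38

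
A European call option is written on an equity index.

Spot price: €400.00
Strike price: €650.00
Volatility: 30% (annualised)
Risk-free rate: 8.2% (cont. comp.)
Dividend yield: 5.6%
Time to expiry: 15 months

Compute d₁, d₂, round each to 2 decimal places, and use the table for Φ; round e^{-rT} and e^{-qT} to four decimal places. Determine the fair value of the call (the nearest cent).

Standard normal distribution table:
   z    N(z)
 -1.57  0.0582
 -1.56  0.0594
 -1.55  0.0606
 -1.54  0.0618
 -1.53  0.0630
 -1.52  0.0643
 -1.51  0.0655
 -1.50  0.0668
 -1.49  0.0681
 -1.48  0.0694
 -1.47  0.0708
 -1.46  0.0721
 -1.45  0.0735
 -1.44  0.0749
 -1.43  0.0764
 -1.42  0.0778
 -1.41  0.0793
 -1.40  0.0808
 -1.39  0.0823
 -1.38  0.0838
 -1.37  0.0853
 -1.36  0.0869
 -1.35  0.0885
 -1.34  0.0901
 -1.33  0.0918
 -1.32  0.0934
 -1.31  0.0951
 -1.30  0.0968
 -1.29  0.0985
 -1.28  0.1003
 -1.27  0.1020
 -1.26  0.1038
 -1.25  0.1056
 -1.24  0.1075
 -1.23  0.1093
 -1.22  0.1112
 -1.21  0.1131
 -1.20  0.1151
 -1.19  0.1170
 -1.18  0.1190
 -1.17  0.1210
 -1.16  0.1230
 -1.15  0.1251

σ√T = 0.3·√1.25 = 0.3354
ln(S/K) + (r − q + σ²/2)T = ln(400/650) + (0.082 − 0.056 + 0.3²/2)·1.25 = -0.4855 + 0.0888 = -0.3968
d₁ = -0.3968 / 0.3354 = -1.1829 which rounds to -1.18
d₂ = d₁ − σ√T = -1.1829 − 0.3354 = -1.5183 which rounds to -1.52
e^(−qT) = e^(−0.056·1.25) = 0.9324;  e^(−rT) = e^(−0.082·1.25) = 0.9026
N(d₁) = N(-1.18) = 0.1190;  N(d₂) = N(-1.52) = 0.0643
C = 400·0.9324·0.1190 − 650·0.9026·0.0643 = 44.3822 − 37.7242 = 6.6581

€6.66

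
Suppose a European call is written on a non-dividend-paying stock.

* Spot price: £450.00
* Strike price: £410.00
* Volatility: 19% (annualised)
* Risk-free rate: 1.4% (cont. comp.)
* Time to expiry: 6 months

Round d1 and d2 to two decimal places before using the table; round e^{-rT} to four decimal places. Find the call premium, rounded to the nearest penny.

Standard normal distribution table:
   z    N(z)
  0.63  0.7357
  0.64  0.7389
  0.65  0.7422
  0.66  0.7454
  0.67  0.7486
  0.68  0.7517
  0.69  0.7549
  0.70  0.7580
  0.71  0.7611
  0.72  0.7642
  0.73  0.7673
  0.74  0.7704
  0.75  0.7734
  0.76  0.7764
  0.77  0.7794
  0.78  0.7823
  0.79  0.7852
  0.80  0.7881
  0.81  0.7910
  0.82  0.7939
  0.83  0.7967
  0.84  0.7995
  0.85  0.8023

£49.91

σ√T = 0.19 × 0.7071 = 0.1344
d₁ = [ln(450/410) + (0.014 + 0.19²/2)·0.5] / 0.1344 = [0.0931 + 0.0160] / 0.1344 = 0.8122 ≈ 0.81
d₂ = d₁ − σ√T = 0.8122 − 0.1344 = 0.6778 ≈ 0.68
e^(−rT) = e^(−0.014·0.5) = 0.9930
N(d₁) = N(0.81) = 0.7910;  N(d₂) = N(0.68) = 0.7517
C = 450·0.7910 − 410·0.9930·0.7517 = 355.9500 − 306.0396 = 49.9104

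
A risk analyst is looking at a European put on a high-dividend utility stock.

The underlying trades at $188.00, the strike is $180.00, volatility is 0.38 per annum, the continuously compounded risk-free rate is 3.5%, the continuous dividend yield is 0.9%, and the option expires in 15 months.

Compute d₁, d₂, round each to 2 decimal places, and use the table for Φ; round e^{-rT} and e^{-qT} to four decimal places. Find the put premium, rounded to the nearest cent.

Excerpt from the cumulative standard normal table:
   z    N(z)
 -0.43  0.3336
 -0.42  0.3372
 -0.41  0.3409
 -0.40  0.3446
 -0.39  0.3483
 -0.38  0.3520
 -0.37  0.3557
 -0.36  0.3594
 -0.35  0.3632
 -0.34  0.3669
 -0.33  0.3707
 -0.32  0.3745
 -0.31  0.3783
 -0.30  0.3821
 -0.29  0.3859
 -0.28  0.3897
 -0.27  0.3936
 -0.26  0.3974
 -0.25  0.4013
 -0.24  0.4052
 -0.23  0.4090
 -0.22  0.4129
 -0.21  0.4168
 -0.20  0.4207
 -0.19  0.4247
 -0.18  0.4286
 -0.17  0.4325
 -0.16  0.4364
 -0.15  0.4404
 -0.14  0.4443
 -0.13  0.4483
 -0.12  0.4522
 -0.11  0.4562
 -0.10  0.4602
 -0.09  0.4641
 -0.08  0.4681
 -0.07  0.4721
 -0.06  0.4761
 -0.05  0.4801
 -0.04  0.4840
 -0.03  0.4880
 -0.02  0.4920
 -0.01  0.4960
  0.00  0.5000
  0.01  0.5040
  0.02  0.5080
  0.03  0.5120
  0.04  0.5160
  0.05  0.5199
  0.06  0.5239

σ√T = 0.38·√1.25 = 0.4249
d₁ = [ln(188/180) + (0.035 − 0.009 + 0.38²/2)·1.25] / 0.4249 = [0.0435 + 0.1228] / 0.4249 = 0.3913 ⇒ 0.39
d₂ = d₁ − σ√T = 0.3913 − 0.4249 = -0.0336 ⇒ -0.03
e^(−qT) = e^(−0.009·1.25) = 0.9888;  e^(−rT) = e^(−0.035·1.25) = 0.9572
P = 180·0.9572·N(0.03) − 188·0.9888·N(-0.39) = 180·0.9572·0.5120 − 188·0.9888·0.3483 = 88.2156 − 64.7470 = 23.4685

$23.47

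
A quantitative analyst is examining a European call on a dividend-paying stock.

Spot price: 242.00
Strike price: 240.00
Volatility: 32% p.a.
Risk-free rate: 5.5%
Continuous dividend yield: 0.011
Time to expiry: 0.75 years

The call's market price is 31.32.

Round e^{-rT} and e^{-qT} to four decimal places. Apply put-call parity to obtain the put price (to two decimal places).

21.61

e^(−qT) = e^(−0.011·0.75) = 0.9918;  e^(−rT) = e^(−0.055·0.75) = 0.9596
Put-call parity: C − P = S·e^(−qT) − K·e^(−rT) = 242·0.9918 − 240·0.9596 = 240.0156 − 230.3040 = 9.7116
P = C − (C − P) = 31.32 − (9.7116) = 21.6084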